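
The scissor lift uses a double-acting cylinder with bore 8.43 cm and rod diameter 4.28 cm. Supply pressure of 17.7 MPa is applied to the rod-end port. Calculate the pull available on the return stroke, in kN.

F ≈ 73.3 kN

Rod-side annular area A_ann = π/4 × (8.43² − 4.28²) = 41.43 cm^2
On retraction the pressure acts on the annular area (bore minus rod).
F = P × A_ann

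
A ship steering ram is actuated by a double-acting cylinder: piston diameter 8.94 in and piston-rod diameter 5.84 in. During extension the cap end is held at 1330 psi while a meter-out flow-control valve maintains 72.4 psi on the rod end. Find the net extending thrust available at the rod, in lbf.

Cap-side area A_cap = π/4 × (8.94 in)² = 62.77 in^2
Rod-side annular area A_ann = π/4 × (8.94² − 5.84²) = 35.99 in^2
Net thrust = P_cap·A_cap − P_rod·A_ann = 83490 lbf − 2605 lbf

F ≈ 80900 lbf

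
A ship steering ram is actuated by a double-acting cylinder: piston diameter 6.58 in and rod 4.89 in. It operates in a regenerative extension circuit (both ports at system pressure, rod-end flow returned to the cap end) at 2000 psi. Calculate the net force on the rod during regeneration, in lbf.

With equal pressure on both faces, forces on the annular region cancel; the net push is pressure × rod cross-section.
Rod cross-section A_rod = π/4 × (4.89 in)² = 18.78 in^2
F = P × A_rod

F ≈ 37600 lbf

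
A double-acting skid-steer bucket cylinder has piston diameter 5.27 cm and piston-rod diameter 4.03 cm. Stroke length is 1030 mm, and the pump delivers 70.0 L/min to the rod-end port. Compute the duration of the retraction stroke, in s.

t ≈ 0.800 s

Rod-side annular area A_ann = π/4 × (5.27² − 4.03²) = 9.057 cm^2
Swept volume V = A × L; t = V / Q = A·L / Q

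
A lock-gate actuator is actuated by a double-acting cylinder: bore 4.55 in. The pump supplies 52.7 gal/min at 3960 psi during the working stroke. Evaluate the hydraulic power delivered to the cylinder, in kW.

W ≈ 90.8 kW

Hydraulic power = P × Q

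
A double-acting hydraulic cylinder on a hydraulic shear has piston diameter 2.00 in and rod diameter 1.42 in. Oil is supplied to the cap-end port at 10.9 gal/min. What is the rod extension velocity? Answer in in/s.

v ≈ 13.4 in/s

Cap-side area A_cap = π/4 × (2.00 in)² = 3.142 in^2
v = Q / A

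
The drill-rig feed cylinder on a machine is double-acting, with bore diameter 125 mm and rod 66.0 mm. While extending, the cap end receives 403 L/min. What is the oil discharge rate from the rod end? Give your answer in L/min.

Cap-side area A_cap = π/4 × (125 mm)² = 12270 mm^2
Rod-side annular area A_ann = π/4 × (125² − 66.0²) = 8851 mm^2
Piston speed v = Q_in/A_cap; rod-end outflow Q_out = v × A_ann = Q_in × A_ann/A_cap.

Q_out ≈ 291 L/min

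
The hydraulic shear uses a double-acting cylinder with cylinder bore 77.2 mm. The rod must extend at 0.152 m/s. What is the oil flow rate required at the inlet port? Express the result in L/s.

Cap-side area A_cap = π/4 × (77.2 mm)² = 4681 mm^2
Q = A × v

Q ≈ 0.711 L/s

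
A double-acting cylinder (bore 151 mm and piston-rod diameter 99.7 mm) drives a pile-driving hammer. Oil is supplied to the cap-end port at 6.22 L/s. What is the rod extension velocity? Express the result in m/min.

Cap-side area A_cap = π/4 × (151 mm)² = 17910 mm^2
v = Q / A

v ≈ 20.8 m/min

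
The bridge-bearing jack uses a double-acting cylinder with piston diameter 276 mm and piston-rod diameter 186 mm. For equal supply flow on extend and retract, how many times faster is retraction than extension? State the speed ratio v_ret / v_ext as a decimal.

v_ret/v_ext ≈ 1.83

Cap-side area A_cap = π/4 × (276 mm)² = 59830 mm^2
Rod-side annular area A_ann = π/4 × (276² − 186²) = 32660 mm^2
For equal Q, v ∝ 1/A, so v_ret/v_ext = A_cap/A_ann.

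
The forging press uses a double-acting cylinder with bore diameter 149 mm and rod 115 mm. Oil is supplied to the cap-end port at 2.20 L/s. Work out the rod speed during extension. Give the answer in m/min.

v ≈ 7.57 m/min

Cap-side area A_cap = π/4 × (149 mm)² = 17440 mm^2
v = Q / A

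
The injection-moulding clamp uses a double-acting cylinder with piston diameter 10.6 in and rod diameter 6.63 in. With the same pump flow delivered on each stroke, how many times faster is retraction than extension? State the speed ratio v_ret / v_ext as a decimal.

v_ret/v_ext ≈ 1.64

Cap-side area A_cap = π/4 × (10.6 in)² = 88.25 in^2
Rod-side annular area A_ann = π/4 × (10.6² − 6.63²) = 53.72 in^2
For equal Q, v ∝ 1/A, so v_ret/v_ext = A_cap/A_ann.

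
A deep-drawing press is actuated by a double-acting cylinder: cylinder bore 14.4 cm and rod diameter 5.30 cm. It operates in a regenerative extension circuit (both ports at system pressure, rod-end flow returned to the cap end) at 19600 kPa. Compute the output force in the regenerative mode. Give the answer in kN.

F ≈ 43.2 kN

With equal pressure on both faces, forces on the annular region cancel; the net push is pressure × rod cross-section.
Rod cross-section A_rod = π/4 × (5.30 cm)² = 22.06 cm^2
F = P × A_rod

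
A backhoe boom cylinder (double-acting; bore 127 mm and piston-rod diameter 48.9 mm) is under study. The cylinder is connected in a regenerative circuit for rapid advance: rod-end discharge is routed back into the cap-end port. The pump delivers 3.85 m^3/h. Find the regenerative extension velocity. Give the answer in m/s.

v ≈ 0.569 m/s

In regeneration the rod-end outflow joins the pump flow into the cap end, so the net volume the pump must supply per unit advance equals the rod cross-section area.
Rod cross-section A_rod = π/4 × (48.9 mm)² = 1878 mm^2
v = Q_pump / A_rod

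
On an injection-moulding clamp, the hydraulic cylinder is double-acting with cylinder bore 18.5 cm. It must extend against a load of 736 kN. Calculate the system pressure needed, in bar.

P ≈ 274 bar

Cap-side area A_cap = π/4 × (18.5 cm)² = 268.8 cm^2
P = F / A = 736 kN / A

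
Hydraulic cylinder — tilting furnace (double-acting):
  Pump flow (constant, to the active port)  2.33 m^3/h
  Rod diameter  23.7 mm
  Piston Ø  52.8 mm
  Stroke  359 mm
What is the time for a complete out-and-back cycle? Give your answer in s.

Cap-side area A_cap = π/4 × (52.8 mm)² = 2190 mm^2
Rod-side annular area A_ann = π/4 × (52.8² − 23.7²) = 1748 mm^2
t_ext = A_cap·L/Q = 1.215 s
t_ret = A_ann·L/Q = 0.9698 s
t_cycle = t_ext + t_ret

t ≈ 2.18 s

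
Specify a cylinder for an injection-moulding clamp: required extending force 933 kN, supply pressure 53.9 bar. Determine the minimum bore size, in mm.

D ≈ 469 mm

Extension force acts on the full piston face: F = P × (π/4)D².
D = √(4F / (πP)) = √(4 × 933 kN / (π × 53.9 bar))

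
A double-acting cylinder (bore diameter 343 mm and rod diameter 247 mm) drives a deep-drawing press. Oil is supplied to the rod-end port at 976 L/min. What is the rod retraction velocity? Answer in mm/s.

Rod-side annular area A_ann = π/4 × (343² − 247²) = 44480 mm^2
Flow into the rod-end port fills the annular volume.
v = Q / A

v ≈ 366 mm/s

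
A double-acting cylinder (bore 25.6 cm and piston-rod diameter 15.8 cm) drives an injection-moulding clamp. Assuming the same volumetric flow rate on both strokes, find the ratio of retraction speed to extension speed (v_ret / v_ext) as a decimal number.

Cap-side area A_cap = π/4 × (25.6 cm)² = 514.7 cm^2
Rod-side annular area A_ann = π/4 × (25.6² − 15.8²) = 318.7 cm^2
For equal Q, v ∝ 1/A, so v_ret/v_ext = A_cap/A_ann.

v_ret/v_ext ≈ 1.62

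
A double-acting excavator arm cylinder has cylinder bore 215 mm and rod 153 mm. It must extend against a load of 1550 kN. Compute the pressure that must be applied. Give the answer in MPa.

P ≈ 42.7 MPa

Cap-side area A_cap = π/4 × (215 mm)² = 36310 mm^2
P = F / A = 1550 kN / A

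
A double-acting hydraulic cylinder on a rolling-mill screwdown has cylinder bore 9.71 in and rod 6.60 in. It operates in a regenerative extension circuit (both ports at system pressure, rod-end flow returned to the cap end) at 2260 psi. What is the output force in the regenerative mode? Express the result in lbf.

With equal pressure on both faces, forces on the annular region cancel; the net push is pressure × rod cross-section.
Rod cross-section A_rod = π/4 × (6.60 in)² = 34.21 in^2
F = P × A_rod

F ≈ 77300 lbf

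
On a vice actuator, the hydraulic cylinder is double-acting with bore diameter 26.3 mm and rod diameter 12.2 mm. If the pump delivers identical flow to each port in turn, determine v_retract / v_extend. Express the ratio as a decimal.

Cap-side area A_cap = π/4 × (26.3 mm)² = 543.3 mm^2
Rod-side annular area A_ann = π/4 × (26.3² − 12.2²) = 426.4 mm^2
For equal Q, v ∝ 1/A, so v_ret/v_ext = A_cap/A_ann.

v_ret/v_ext ≈ 1.27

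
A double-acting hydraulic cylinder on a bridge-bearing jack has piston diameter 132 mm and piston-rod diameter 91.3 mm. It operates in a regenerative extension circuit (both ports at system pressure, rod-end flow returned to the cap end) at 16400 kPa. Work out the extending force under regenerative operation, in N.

F ≈ 1.07e5 N

With equal pressure on both faces, forces on the annular region cancel; the net push is pressure × rod cross-section.
Rod cross-section A_rod = π/4 × (91.3 mm)² = 6547 mm^2
F = P × A_rod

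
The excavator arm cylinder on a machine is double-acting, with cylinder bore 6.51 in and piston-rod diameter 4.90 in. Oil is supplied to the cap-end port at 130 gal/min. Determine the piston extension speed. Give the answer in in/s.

Cap-side area A_cap = π/4 × (6.51 in)² = 33.29 in^2
v = Q / A

v ≈ 15.0 in/s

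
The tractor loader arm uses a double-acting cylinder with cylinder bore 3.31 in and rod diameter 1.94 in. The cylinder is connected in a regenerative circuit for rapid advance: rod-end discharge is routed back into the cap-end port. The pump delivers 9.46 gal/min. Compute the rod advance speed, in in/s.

v ≈ 12.3 in/s

In regeneration the rod-end outflow joins the pump flow into the cap end, so the net volume the pump must supply per unit advance equals the rod cross-section area.
Rod cross-section A_rod = π/4 × (1.94 in)² = 2.956 in^2
v = Q_pump / A_rod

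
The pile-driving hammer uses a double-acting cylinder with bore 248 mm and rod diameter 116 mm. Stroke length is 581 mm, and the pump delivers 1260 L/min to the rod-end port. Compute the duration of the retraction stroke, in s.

t ≈ 1.04 s

Rod-side annular area A_ann = π/4 × (248² − 116²) = 37740 mm^2
Swept volume V = A × L; t = V / Q = A·L / Q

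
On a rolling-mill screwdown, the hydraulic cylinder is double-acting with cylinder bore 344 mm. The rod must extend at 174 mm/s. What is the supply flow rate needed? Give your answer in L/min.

Cap-side area A_cap = π/4 × (344 mm)² = 92940 mm^2
Q = A × v

Q ≈ 970 L/min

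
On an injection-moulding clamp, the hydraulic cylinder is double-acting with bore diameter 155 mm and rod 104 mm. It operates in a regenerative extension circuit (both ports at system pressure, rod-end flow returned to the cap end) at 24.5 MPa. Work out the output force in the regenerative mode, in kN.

With equal pressure on both faces, forces on the annular region cancel; the net push is pressure × rod cross-section.
Rod cross-section A_rod = π/4 × (104 mm)² = 8495 mm^2
F = P × A_rod

F ≈ 208 kN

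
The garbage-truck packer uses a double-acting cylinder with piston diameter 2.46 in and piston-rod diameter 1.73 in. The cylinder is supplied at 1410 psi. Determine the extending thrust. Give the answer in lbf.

Cap-side area A_cap = π/4 × (2.46 in)² = 4.753 in^2
F = P × A_cap = 1410 psi × A_cap

F ≈ 6700 lbf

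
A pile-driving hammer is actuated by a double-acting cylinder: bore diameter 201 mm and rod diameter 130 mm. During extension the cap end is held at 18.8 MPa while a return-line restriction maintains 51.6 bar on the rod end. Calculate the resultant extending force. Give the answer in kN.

Cap-side area A_cap = π/4 × (201 mm)² = 31730 mm^2
Rod-side annular area A_ann = π/4 × (201² − 130²) = 18460 mm^2
Net thrust = P_cap·A_cap − P_rod·A_ann = 596.5 kN − 95.24 kN

F ≈ 501 kN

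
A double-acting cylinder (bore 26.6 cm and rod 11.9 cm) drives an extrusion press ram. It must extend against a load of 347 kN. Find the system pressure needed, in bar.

P ≈ 62.4 bar

Cap-side area A_cap = π/4 × (26.6 cm)² = 555.7 cm^2
P = F / A = 347 kN / A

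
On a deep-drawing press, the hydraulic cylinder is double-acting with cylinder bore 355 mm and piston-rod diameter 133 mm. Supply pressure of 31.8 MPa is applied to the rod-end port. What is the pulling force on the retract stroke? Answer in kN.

Rod-side annular area A_ann = π/4 × (355² − 133²) = 85090 mm^2
On retraction the pressure acts on the annular area (bore minus rod).
F = P × A_ann

F ≈ 2710 kN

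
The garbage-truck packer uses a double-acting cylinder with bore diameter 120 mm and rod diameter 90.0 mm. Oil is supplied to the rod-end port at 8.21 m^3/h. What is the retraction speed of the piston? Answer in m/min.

v ≈ 27.7 m/min

Rod-side annular area A_ann = π/4 × (120² − 90.0²) = 4948 mm^2
Flow into the rod-end port fills the annular volume.
v = Q / A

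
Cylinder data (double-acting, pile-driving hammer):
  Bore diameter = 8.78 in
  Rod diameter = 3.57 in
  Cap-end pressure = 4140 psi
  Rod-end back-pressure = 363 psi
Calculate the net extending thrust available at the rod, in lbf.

F ≈ 2.32e5 lbf

Cap-side area A_cap = π/4 × (8.78 in)² = 60.55 in^2
Rod-side annular area A_ann = π/4 × (8.78² − 3.57²) = 50.54 in^2
Net thrust = P_cap·A_cap − P_rod·A_ann = 2.507e5 lbf − 18340 lbf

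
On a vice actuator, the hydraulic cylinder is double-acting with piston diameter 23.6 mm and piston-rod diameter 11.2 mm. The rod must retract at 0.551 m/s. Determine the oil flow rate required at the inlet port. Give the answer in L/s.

Q ≈ 0.187 L/s

Rod-side annular area A_ann = π/4 × (23.6² − 11.2²) = 338.9 mm^2
Q = A × v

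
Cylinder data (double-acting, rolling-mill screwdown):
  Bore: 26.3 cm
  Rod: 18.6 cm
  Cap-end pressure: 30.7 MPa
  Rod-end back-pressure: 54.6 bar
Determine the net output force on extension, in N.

Cap-side area A_cap = π/4 × (26.3 cm)² = 543.3 cm^2
Rod-side annular area A_ann = π/4 × (26.3² − 18.6²) = 271.5 cm^2
Net thrust = P_cap·A_cap − P_rod·A_ann = 1.668e6 N − 1.483e5 N

F ≈ 1.52e6 N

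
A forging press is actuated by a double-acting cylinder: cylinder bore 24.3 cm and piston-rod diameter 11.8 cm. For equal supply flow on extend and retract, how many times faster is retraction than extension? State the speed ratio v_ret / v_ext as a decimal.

v_ret/v_ext ≈ 1.31

Cap-side area A_cap = π/4 × (24.3 cm)² = 463.8 cm^2
Rod-side annular area A_ann = π/4 × (24.3² − 11.8²) = 354.4 cm^2
For equal Q, v ∝ 1/A, so v_ret/v_ext = A_cap/A_ann.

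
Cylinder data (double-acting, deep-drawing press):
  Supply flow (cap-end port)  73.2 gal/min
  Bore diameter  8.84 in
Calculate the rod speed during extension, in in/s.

Cap-side area A_cap = π/4 × (8.84 in)² = 61.38 in^2
v = Q / A

v ≈ 4.59 in/s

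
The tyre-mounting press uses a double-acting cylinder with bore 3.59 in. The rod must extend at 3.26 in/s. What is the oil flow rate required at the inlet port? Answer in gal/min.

Cap-side area A_cap = π/4 × (3.59 in)² = 10.12 in^2
Q = A × v

Q ≈ 8.57 gal/min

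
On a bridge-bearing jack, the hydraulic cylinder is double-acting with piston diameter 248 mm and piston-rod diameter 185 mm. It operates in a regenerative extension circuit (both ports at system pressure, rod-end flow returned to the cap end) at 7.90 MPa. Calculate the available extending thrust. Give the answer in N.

With equal pressure on both faces, forces on the annular region cancel; the net push is pressure × rod cross-section.
Rod cross-section A_rod = π/4 × (185 mm)² = 26880 mm^2
F = P × A_rod

F ≈ 2.12e5 N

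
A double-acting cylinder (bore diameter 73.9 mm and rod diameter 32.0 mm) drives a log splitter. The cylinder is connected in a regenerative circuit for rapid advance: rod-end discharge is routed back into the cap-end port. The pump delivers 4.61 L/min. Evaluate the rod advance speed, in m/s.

v ≈ 0.0955 m/s

In regeneration the rod-end outflow joins the pump flow into the cap end, so the net volume the pump must supply per unit advance equals the rod cross-section area.
Rod cross-section A_rod = π/4 × (32.0 mm)² = 804.2 mm^2
v = Q_pump / A_rod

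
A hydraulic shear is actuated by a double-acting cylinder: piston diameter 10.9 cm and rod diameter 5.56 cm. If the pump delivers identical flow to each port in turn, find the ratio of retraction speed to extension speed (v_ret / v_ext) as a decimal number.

v_ret/v_ext ≈ 1.35

Cap-side area A_cap = π/4 × (10.9 cm)² = 93.31 cm^2
Rod-side annular area A_ann = π/4 × (10.9² − 5.56²) = 69.03 cm^2
For equal Q, v ∝ 1/A, so v_ret/v_ext = A_cap/A_ann.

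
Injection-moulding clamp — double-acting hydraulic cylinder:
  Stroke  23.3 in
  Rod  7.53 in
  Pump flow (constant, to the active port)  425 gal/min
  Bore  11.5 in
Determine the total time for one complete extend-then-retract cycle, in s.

t ≈ 2.32 s

Cap-side area A_cap = π/4 × (11.5 in)² = 103.9 in^2
Rod-side annular area A_ann = π/4 × (11.5² − 7.53²) = 59.34 in^2
t_ext = A_cap·L/Q = 1.479 s
t_ret = A_ann·L/Q = 0.8449 s
t_cycle = t_ext + t_ret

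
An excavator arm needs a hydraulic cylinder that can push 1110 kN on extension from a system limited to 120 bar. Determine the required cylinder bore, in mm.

Extension force acts on the full piston face: F = P × (π/4)D².
D = √(4F / (πP)) = √(4 × 1110 kN / (π × 120 bar))

D ≈ 343 mm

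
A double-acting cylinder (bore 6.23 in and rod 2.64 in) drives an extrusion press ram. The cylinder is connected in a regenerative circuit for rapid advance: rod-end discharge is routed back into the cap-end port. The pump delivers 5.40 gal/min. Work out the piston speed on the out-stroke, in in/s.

In regeneration the rod-end outflow joins the pump flow into the cap end, so the net volume the pump must supply per unit advance equals the rod cross-section area.
Rod cross-section A_rod = π/4 × (2.64 in)² = 5.474 in^2
v = Q_pump / A_rod

v ≈ 3.80 in/s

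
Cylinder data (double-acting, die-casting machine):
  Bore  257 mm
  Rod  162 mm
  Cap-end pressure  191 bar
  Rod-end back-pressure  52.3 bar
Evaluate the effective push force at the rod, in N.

Cap-side area A_cap = π/4 × (257 mm)² = 51870 mm^2
Rod-side annular area A_ann = π/4 × (257² − 162²) = 31260 mm^2
Net thrust = P_cap·A_cap − P_rod·A_ann = 9.908e5 N − 1.635e5 N

F ≈ 8.27e5 N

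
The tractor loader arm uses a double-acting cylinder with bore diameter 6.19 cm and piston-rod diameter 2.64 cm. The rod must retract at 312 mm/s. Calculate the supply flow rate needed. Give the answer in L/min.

Rod-side annular area A_ann = π/4 × (6.19² − 2.64²) = 24.62 cm^2
Q = A × v

Q ≈ 46.1 L/min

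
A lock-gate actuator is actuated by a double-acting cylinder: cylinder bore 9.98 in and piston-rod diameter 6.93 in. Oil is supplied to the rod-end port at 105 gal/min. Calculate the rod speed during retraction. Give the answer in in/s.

v ≈ 9.98 in/s

Rod-side annular area A_ann = π/4 × (9.98² − 6.93²) = 40.51 in^2
Flow into the rod-end port fills the annular volume.
v = Q / A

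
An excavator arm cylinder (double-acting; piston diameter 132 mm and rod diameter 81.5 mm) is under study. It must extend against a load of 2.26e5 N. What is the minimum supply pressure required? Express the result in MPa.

Cap-side area A_cap = π/4 × (132 mm)² = 13680 mm^2
P = F / A = 2.26e5 N / A

P ≈ 16.5 MPa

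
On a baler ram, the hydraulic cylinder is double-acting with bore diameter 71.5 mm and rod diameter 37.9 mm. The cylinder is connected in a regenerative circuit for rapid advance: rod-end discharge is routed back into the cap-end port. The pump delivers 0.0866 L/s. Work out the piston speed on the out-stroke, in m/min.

v ≈ 4.61 m/min

In regeneration the rod-end outflow joins the pump flow into the cap end, so the net volume the pump must supply per unit advance equals the rod cross-section area.
Rod cross-section A_rod = π/4 × (37.9 mm)² = 1128 mm^2
v = Q_pump / A_rod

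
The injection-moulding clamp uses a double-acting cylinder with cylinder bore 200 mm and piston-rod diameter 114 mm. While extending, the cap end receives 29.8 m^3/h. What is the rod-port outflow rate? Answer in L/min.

Q_out ≈ 335 L/min

Cap-side area A_cap = π/4 × (200 mm)² = 31420 mm^2
Rod-side annular area A_ann = π/4 × (200² − 114²) = 21210 mm^2
Piston speed v = Q_in/A_cap; rod-end outflow Q_out = v × A_ann = Q_in × A_ann/A_cap.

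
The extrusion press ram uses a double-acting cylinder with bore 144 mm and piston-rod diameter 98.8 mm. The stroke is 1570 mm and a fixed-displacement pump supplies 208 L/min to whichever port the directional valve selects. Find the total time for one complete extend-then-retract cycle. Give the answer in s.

t ≈ 11.3 s

Cap-side area A_cap = π/4 × (144 mm)² = 16290 mm^2
Rod-side annular area A_ann = π/4 × (144² − 98.8²) = 8619 mm^2
t_ext = A_cap·L/Q = 7.376 s
t_ret = A_ann·L/Q = 3.904 s
t_cycle = t_ext + t_ret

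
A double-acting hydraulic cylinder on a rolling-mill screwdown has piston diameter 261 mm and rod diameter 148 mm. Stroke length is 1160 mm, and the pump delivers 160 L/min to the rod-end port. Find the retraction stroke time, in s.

Rod-side annular area A_ann = π/4 × (261² − 148²) = 36300 mm^2
Swept volume V = A × L; t = V / Q = A·L / Q

t ≈ 15.8 s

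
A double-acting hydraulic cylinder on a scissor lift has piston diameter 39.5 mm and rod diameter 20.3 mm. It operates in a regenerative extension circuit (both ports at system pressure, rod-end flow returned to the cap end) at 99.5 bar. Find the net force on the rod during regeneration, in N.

With equal pressure on both faces, forces on the annular region cancel; the net push is pressure × rod cross-section.
Rod cross-section A_rod = π/4 × (20.3 mm)² = 323.7 mm^2
F = P × A_rod

F ≈ 3220 N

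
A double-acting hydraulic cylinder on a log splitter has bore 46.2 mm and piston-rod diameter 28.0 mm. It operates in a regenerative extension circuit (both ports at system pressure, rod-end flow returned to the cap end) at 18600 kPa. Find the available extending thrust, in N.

With equal pressure on both faces, forces on the annular region cancel; the net push is pressure × rod cross-section.
Rod cross-section A_rod = π/4 × (28.0 mm)² = 615.8 mm^2
F = P × A_rod

F ≈ 11500 N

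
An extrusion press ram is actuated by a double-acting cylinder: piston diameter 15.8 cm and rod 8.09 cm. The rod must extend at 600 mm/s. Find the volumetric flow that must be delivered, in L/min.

Cap-side area A_cap = π/4 × (15.8 cm)² = 196.1 cm^2
Q = A × v

Q ≈ 706 L/min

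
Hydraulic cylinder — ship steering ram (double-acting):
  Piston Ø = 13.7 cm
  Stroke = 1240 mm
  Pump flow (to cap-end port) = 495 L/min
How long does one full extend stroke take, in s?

t ≈ 2.22 s

Cap-side area A_cap = π/4 × (13.7 cm)² = 147.4 cm^2
Swept volume V = A × L; t = V / Q = A·L / Q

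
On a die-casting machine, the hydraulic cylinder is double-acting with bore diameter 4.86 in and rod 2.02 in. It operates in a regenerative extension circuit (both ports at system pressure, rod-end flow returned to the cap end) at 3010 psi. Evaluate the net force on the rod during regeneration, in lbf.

F ≈ 9650 lbf

With equal pressure on both faces, forces on the annular region cancel; the net push is pressure × rod cross-section.
Rod cross-section A_rod = π/4 × (2.02 in)² = 3.205 in^2
F = P × A_rod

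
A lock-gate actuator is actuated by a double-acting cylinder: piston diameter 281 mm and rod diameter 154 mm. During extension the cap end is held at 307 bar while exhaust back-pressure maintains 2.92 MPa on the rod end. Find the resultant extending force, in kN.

Cap-side area A_cap = π/4 × (281 mm)² = 62020 mm^2
Rod-side annular area A_ann = π/4 × (281² − 154²) = 43390 mm^2
Net thrust = P_cap·A_cap − P_rod·A_ann = 1904 kN − 126.7 kN

F ≈ 1780 kN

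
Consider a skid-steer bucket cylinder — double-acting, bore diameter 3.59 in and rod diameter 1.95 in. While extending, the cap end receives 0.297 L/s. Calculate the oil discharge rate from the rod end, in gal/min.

Cap-side area A_cap = π/4 × (3.59 in)² = 10.12 in^2
Rod-side annular area A_ann = π/4 × (3.59² − 1.95²) = 7.136 in^2
Piston speed v = Q_in/A_cap; rod-end outflow Q_out = v × A_ann = Q_in × A_ann/A_cap.

Q_out ≈ 3.32 gal/min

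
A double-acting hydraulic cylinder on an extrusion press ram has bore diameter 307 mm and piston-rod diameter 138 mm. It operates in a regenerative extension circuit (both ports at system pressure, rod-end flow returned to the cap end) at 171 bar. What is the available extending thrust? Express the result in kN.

With equal pressure on both faces, forces on the annular region cancel; the net push is pressure × rod cross-section.
Rod cross-section A_rod = π/4 × (138 mm)² = 14960 mm^2
F = P × A_rod

F ≈ 256 kN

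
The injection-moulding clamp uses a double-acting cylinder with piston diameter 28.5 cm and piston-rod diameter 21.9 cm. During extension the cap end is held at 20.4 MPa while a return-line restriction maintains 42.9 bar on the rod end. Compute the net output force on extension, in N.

F ≈ 1.19e6 N

Cap-side area A_cap = π/4 × (28.5 cm)² = 637.9 cm^2
Rod-side annular area A_ann = π/4 × (28.5² − 21.9²) = 261.3 cm^2
Net thrust = P_cap·A_cap − P_rod·A_ann = 1.301e6 N − 1.121e5 N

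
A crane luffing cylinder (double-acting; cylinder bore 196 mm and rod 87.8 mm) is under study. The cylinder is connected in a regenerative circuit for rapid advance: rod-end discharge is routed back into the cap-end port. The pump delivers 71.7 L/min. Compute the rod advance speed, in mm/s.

In regeneration the rod-end outflow joins the pump flow into the cap end, so the net volume the pump must supply per unit advance equals the rod cross-section area.
Rod cross-section A_rod = π/4 × (87.8 mm)² = 6055 mm^2
v = Q_pump / A_rod

v ≈ 197 mm/s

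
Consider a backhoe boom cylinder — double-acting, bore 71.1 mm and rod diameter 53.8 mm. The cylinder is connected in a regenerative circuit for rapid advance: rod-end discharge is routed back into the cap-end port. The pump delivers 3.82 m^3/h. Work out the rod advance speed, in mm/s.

v ≈ 467 mm/s

In regeneration the rod-end outflow joins the pump flow into the cap end, so the net volume the pump must supply per unit advance equals the rod cross-section area.
Rod cross-section A_rod = π/4 × (53.8 mm)² = 2273 mm^2
v = Q_pump / A_rod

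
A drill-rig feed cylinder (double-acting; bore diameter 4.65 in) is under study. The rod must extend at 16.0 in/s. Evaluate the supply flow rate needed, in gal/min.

Q ≈ 70.6 gal/min

Cap-side area A_cap = π/4 × (4.65 in)² = 16.98 in^2
Q = A × v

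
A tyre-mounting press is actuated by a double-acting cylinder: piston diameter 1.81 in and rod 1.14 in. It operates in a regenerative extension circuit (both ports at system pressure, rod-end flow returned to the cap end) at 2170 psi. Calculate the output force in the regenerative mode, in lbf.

With equal pressure on both faces, forces on the annular region cancel; the net push is pressure × rod cross-section.
Rod cross-section A_rod = π/4 × (1.14 in)² = 1.021 in^2
F = P × A_rod

F ≈ 2210 lbf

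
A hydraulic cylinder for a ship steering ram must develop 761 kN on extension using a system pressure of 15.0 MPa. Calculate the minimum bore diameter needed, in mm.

Extension force acts on the full piston face: F = P × (π/4)D².
D = √(4F / (πP)) = √(4 × 761 kN / (π × 15.0 MPa))

D ≈ 254 mm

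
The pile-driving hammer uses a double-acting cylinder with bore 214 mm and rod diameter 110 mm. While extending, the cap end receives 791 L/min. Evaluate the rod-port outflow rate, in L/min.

Q_out ≈ 582 L/min

Cap-side area A_cap = π/4 × (214 mm)² = 35970 mm^2
Rod-side annular area A_ann = π/4 × (214² − 110²) = 26460 mm^2
Piston speed v = Q_in/A_cap; rod-end outflow Q_out = v × A_ann = Q_in × A_ann/A_cap.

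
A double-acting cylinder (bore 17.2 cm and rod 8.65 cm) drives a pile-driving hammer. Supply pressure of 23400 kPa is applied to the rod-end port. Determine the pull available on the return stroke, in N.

Rod-side annular area A_ann = π/4 × (17.2² − 8.65²) = 173.6 cm^2
On retraction the pressure acts on the annular area (bore minus rod).
F = P × A_ann

F ≈ 4.06e5 N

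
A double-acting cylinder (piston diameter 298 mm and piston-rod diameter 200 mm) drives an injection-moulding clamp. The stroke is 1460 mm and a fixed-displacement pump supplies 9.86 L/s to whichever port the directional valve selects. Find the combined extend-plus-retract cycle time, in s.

Cap-side area A_cap = π/4 × (298 mm)² = 69750 mm^2
Rod-side annular area A_ann = π/4 × (298² − 200²) = 38330 mm^2
t_ext = A_cap·L/Q = 10.33 s
t_ret = A_ann·L/Q = 5.676 s
t_cycle = t_ext + t_ret

t ≈ 16.0 s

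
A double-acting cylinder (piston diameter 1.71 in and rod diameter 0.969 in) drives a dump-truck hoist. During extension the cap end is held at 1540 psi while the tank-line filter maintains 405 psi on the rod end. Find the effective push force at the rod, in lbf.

F ≈ 2910 lbf

Cap-side area A_cap = π/4 × (1.71 in)² = 2.297 in^2
Rod-side annular area A_ann = π/4 × (1.71² − 0.969²) = 1.559 in^2
Net thrust = P_cap·A_cap − P_rod·A_ann = 3537 lbf − 631.4 lbf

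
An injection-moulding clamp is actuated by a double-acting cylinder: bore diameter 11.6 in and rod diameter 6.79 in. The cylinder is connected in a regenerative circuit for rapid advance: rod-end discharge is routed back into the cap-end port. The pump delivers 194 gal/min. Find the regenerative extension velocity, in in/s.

In regeneration the rod-end outflow joins the pump flow into the cap end, so the net volume the pump must supply per unit advance equals the rod cross-section area.
Rod cross-section A_rod = π/4 × (6.79 in)² = 36.21 in^2
v = Q_pump / A_rod

v ≈ 20.6 in/s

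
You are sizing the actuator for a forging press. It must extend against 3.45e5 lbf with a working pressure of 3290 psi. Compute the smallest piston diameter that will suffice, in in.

D ≈ 11.6 in

Extension force acts on the full piston face: F = P × (π/4)D².
D = √(4F / (πP)) = √(4 × 3.45e5 lbf / (π × 3290 psi))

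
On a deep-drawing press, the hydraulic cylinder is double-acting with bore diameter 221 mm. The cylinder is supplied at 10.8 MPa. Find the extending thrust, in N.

Cap-side area A_cap = π/4 × (221 mm)² = 38360 mm^2
F = P × A_cap = 10.8 MPa × A_cap

F ≈ 4.14e5 N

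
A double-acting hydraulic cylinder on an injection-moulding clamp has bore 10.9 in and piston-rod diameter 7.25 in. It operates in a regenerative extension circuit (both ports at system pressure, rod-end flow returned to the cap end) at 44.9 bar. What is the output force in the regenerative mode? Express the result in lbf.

With equal pressure on both faces, forces on the annular region cancel; the net push is pressure × rod cross-section.
Rod cross-section A_rod = π/4 × (7.25 in)² = 41.28 in^2
F = P × A_rod

F ≈ 26900 lbf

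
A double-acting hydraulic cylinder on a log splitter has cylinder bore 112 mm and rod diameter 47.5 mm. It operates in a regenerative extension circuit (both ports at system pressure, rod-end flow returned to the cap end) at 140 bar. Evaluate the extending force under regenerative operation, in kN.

F ≈ 24.8 kN

With equal pressure on both faces, forces on the annular region cancel; the net push is pressure × rod cross-section.
Rod cross-section A_rod = π/4 × (47.5 mm)² = 1772 mm^2
F = P × A_rod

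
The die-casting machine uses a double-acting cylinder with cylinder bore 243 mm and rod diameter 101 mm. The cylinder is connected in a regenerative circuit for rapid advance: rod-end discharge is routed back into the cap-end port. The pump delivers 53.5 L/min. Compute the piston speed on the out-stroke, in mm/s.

In regeneration the rod-end outflow joins the pump flow into the cap end, so the net volume the pump must supply per unit advance equals the rod cross-section area.
Rod cross-section A_rod = π/4 × (101 mm)² = 8012 mm^2
v = Q_pump / A_rod

v ≈ 111 mm/s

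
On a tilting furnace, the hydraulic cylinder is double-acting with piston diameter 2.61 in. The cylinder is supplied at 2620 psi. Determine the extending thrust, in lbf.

F ≈ 14000 lbf

Cap-side area A_cap = π/4 × (2.61 in)² = 5.350 in^2
F = P × A_cap = 2620 psi × A_cap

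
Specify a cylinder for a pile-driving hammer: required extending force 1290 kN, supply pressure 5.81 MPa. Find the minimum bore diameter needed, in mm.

Extension force acts on the full piston face: F = P × (π/4)D².
D = √(4F / (πP)) = √(4 × 1290 kN / (π × 5.81 MPa))

D ≈ 532 mm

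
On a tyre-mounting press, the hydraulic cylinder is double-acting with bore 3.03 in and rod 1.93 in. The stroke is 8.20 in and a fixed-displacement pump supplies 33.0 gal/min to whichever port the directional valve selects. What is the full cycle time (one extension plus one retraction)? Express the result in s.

t ≈ 0.742 s

Cap-side area A_cap = π/4 × (3.03 in)² = 7.211 in^2
Rod-side annular area A_ann = π/4 × (3.03² − 1.93²) = 4.285 in^2
t_ext = A_cap·L/Q = 0.4654 s
t_ret = A_ann·L/Q = 0.2766 s
t_cycle = t_ext + t_ret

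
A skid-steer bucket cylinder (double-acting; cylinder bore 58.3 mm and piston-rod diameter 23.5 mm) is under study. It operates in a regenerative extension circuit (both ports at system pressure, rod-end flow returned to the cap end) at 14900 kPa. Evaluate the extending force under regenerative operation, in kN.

F ≈ 6.46 kN

With equal pressure on both faces, forces on the annular region cancel; the net push is pressure × rod cross-section.
Rod cross-section A_rod = π/4 × (23.5 mm)² = 433.7 mm^2
F = P × A_rod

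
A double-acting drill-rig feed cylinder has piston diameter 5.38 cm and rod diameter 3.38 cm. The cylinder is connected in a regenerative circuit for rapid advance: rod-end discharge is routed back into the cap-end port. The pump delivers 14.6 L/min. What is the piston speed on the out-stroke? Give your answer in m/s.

v ≈ 0.271 m/s

In regeneration the rod-end outflow joins the pump flow into the cap end, so the net volume the pump must supply per unit advance equals the rod cross-section area.
Rod cross-section A_rod = π/4 × (3.38 cm)² = 8.973 cm^2
v = Q_pump / A_rod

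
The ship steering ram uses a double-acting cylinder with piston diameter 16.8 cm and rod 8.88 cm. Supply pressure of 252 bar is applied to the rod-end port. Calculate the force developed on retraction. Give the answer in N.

F ≈ 4.03e5 N

Rod-side annular area A_ann = π/4 × (16.8² − 8.88²) = 159.7 cm^2
On retraction the pressure acts on the annular area (bore minus rod).
F = P × A_ann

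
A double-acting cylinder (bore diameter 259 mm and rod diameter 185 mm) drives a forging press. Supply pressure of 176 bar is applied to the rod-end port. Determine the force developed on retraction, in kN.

Rod-side annular area A_ann = π/4 × (259² − 185²) = 25810 mm^2
On retraction the pressure acts on the annular area (bore minus rod).
F = P × A_ann

F ≈ 454 kN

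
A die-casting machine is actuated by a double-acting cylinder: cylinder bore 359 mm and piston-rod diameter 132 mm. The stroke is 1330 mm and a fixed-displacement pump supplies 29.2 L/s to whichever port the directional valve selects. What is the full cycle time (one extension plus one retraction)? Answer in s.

Cap-side area A_cap = π/4 × (359 mm)² = 1.012e5 mm^2
Rod-side annular area A_ann = π/4 × (359² − 132²) = 87540 mm^2
t_ext = A_cap·L/Q = 4.610 s
t_ret = A_ann·L/Q = 3.987 s
t_cycle = t_ext + t_ret

t ≈ 8.60 s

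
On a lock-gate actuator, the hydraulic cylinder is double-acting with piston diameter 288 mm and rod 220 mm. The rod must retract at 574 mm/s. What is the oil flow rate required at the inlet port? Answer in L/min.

Q ≈ 934 L/min

Rod-side annular area A_ann = π/4 × (288² − 220²) = 27130 mm^2
Q = A × v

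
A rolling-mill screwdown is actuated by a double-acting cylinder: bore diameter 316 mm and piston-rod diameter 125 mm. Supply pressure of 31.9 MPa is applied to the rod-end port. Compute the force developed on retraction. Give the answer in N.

Rod-side annular area A_ann = π/4 × (316² − 125²) = 66150 mm^2
On retraction the pressure acts on the annular area (bore minus rod).
F = P × A_ann

F ≈ 2.11e6 N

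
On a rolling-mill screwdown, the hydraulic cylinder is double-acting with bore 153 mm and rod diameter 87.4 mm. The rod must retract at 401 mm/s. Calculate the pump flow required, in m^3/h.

Rod-side annular area A_ann = π/4 × (153² − 87.4²) = 12390 mm^2
Q = A × v

Q ≈ 17.9 m^3/h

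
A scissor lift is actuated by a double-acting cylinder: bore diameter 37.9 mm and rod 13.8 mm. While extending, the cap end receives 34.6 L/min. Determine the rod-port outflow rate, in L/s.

Q_out ≈ 0.500 L/s

Cap-side area A_cap = π/4 × (37.9 mm)² = 1128 mm^2
Rod-side annular area A_ann = π/4 × (37.9² − 13.8²) = 978.6 mm^2
Piston speed v = Q_in/A_cap; rod-end outflow Q_out = v × A_ann = Q_in × A_ann/A_cap.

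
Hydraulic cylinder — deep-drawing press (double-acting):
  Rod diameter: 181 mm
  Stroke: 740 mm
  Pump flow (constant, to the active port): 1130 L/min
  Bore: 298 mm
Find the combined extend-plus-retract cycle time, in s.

Cap-side area A_cap = π/4 × (298 mm)² = 69750 mm^2
Rod-side annular area A_ann = π/4 × (298² − 181²) = 44020 mm^2
t_ext = A_cap·L/Q = 2.740 s
t_ret = A_ann·L/Q = 1.729 s
t_cycle = t_ext + t_ret

t ≈ 4.47 s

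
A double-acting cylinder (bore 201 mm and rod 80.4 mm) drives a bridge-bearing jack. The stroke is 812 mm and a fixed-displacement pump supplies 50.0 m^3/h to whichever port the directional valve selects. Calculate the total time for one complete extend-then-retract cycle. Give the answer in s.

Cap-side area A_cap = π/4 × (201 mm)² = 31730 mm^2
Rod-side annular area A_ann = π/4 × (201² − 80.4²) = 26650 mm^2
t_ext = A_cap·L/Q = 1.855 s
t_ret = A_ann·L/Q = 1.558 s
t_cycle = t_ext + t_ret

t ≈ 3.41 s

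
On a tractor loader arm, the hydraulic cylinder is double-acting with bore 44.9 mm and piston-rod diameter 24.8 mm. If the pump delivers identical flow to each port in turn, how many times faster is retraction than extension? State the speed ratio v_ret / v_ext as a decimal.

Cap-side area A_cap = π/4 × (44.9 mm)² = 1583 mm^2
Rod-side annular area A_ann = π/4 × (44.9² − 24.8²) = 1100 mm^2
For equal Q, v ∝ 1/A, so v_ret/v_ext = A_cap/A_ann.

v_ret/v_ext ≈ 1.44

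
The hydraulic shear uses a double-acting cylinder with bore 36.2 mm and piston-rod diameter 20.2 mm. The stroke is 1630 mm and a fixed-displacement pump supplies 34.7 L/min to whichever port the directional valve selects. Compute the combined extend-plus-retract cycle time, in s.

Cap-side area A_cap = π/4 × (36.2 mm)² = 1029 mm^2
Rod-side annular area A_ann = π/4 × (36.2² − 20.2²) = 708.7 mm^2
t_ext = A_cap·L/Q = 2.901 s
t_ret = A_ann·L/Q = 1.998 s
t_cycle = t_ext + t_ret

t ≈ 4.90 s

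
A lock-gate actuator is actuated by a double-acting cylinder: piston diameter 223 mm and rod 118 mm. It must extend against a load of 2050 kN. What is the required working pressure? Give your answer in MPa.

Cap-side area A_cap = π/4 × (223 mm)² = 39060 mm^2
P = F / A = 2050 kN / A

P ≈ 52.5 MPa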